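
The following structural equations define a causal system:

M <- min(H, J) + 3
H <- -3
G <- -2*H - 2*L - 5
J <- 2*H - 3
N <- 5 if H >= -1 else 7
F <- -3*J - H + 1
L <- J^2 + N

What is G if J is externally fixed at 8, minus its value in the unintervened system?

34

Under do(J=8), the mechanism J <- 2*H - 3 is discarded; J is fixed at 8.
N = 5 if H >= -1 else 7  [with H=-3]  = 7
L = J^2 + N  [with J=8, N=7]  = 71
G = -2*H - 2*L - 5  [with H=-3, L=71]  = -141
Without intervention: J = 2*H - 3  [with H=-3]  = -9; N = 5 if H >= -1 else 7  [with H=-3]  = 7; L = J^2 + N  [with J=-9, N=7]  = 88; G = -2*H - 2*L - 5  [with H=-3, L=88]  = -175.
Change = -141 − (-175) = 34.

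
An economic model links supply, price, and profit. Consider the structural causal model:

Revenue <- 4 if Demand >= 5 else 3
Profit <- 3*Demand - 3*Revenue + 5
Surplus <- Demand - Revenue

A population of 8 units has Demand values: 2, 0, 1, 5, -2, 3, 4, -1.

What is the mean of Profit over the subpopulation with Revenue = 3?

-1

Conditioning on Revenue=3 selects the 7 unit(s) with Demand ∈ {2, 0, 1, -2, 3, 4, -1}. Their Profit values: 2, -4, -1, -10, 5, 8, -7. Mean = -1.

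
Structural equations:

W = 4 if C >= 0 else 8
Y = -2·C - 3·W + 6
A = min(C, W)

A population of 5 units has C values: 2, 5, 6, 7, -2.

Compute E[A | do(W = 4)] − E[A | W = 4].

-1.1

The intervention sets W=4 in all 5 units regardless of C. Recomputing A per unit gives 2, 4, 4, 4, -2; average 2.4.
Observing W=4 restricts to units where W's equation naturally yields 4: C ∈ {2, 5, 6, 7}. In that subpopulation A = 2, 4, 4, 4, mean 3.5.
Difference = 2.4 − 3.5 = -1.1.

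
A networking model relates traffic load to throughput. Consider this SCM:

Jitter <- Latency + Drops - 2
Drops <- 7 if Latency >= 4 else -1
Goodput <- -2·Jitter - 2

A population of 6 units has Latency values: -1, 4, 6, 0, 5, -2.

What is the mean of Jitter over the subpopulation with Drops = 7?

10

E[Jitter|Drops=7] averages over only the 3 units with Drops=7 (Latency = 4, 6, 5): Jitter = 9, 11, 10, mean 10.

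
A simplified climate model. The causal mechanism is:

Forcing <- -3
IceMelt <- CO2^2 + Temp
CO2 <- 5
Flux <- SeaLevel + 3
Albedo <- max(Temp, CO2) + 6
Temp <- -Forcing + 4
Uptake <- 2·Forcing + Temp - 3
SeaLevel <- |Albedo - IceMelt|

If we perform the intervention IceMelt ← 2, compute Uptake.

do(IceMelt=2) replaces the equation IceMelt <- CO2^2 + Temp with the constant IceMelt = 2.
No directed path runs from IceMelt to Uptake, so Uptake keeps its natural value.
Temp = -Forcing + 4  [with Forcing=-3]  = 7
Uptake = 2·Forcing + Temp - 3  [with Forcing=-3, Temp=7]  = -2

-2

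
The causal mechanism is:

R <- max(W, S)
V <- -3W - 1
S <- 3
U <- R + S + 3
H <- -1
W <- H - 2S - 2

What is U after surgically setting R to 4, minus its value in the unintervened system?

1

Under do(R=4), the mechanism R <- max(W, S) is discarded; R is fixed at 4.
U = R + S + 3  [with R=4, S=3]  = 10
Without intervention: W = H - 2S - 2  [with H=-1, S=3]  = -9; R = max(W, S)  [with W=-9, S=3]  = 3; U = R + S + 3  [with R=3, S=3]  = 9.
Change = 10 − 9 = 1.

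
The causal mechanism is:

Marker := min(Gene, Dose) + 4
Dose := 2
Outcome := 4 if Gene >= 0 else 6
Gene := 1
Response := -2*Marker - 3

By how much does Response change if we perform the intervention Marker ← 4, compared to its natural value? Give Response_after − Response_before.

2

The intervention breaks the incoming arrows to Marker: Marker := min(Gene, Dose) + 4 no longer applies, and Marker = 4.
Response = -2*Marker - 3  [with Marker=4]  = -11
Without intervention: Marker = min(Gene, Dose) + 4  [with Gene=1, Dose=2]  = 5; Response = -2*Marker - 3  [with Marker=5]  = -13.
Change = -11 − (-13) = 2.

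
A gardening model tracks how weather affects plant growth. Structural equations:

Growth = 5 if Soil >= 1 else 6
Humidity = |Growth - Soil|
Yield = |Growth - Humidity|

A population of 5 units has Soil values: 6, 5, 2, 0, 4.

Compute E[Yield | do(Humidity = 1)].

Under do(Humidity=1), Humidity's equation is replaced by Humidity=1 for every unit. Per-unit Yield: 4, 4, 4, 5, 4. Mean = 4.2.

4.2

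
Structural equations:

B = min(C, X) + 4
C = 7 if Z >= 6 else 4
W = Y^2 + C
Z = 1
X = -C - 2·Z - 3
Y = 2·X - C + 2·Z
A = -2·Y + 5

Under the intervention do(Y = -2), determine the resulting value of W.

The intervention breaks the incoming arrows to Y: Y = 2·X - C + 2·Z no longer applies, and Y = -2.
C = 7 if Z >= 6 else 4  [with Z=1]  = 4
W = Y^2 + C  [with Y=-2, C=4]  = 8

8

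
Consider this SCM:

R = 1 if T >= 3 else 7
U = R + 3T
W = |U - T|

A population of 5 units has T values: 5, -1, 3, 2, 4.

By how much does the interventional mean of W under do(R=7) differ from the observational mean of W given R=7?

The intervention sets R=7 in all 5 units regardless of T. Recomputing W per unit gives 17, 5, 13, 11, 15; average 12.2.
E[W|R=7] averages over only the 2 units with R=7 (T = -1, 2): W = 5, 11, mean 8.
Difference = 12.2 − 8 = 4.2.

4.2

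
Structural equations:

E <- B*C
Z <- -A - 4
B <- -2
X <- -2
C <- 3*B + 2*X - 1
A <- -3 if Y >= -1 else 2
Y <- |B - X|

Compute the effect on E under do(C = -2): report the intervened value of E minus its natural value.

do(C=-2) replaces the equation C <- 3*B + 2*X - 1 with the constant C = -2.
E = B*C  [with B=-2, C=-2]  = 4
Without intervention: C = 3*B + 2*X - 1  [with B=-2, X=-2]  = -11; E = B*C  [with B=-2, C=-11]  = 22.
Change = 4 − 22 = -18.

-18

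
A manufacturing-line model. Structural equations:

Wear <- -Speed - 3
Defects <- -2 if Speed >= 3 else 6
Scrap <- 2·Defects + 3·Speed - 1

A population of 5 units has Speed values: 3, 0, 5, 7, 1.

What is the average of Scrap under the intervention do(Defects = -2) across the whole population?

4.6

do(Defects=-2) breaks Defects's dependence on Speed. With Defects=-2 fixed, Scrap across the units is 4, -5, 10, 16, -2, mean 4.6.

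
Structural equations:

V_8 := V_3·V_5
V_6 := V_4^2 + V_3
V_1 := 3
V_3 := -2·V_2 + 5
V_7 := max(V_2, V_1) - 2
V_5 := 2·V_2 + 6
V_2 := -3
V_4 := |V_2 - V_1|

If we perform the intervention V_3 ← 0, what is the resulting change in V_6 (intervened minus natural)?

The intervention breaks the incoming arrows to V_3: V_3 := -2·V_2 + 5 no longer applies, and V_3 = 0.
V_4 = |V_2 - V_1|  [with V_2=-3, V_1=3]  = 6
V_6 = V_4^2 + V_3  [with V_4=6, V_3=0]  = 36
Without intervention: V_3 = -2·V_2 + 5  [with V_2=-3]  = 11; V_4 = |V_2 - V_1|  [with V_2=-3, V_1=3]  = 6; V_6 = V_4^2 + V_3  [with V_4=6, V_3=11]  = 47.
Change = 36 − 47 = -11.

-11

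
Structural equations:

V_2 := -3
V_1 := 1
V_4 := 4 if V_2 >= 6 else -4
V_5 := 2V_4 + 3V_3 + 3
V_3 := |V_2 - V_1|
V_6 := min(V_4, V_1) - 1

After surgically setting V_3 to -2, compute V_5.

-11

do(V_3=-2) replaces the equation V_3 := |V_2 - V_1| with the constant V_3 = -2.
V_4 = 4 if V_2 >= 6 else -4  [with V_2=-3]  = -4
V_5 = 2V_4 + 3V_3 + 3  [with V_4=-4, V_3=-2]  = -11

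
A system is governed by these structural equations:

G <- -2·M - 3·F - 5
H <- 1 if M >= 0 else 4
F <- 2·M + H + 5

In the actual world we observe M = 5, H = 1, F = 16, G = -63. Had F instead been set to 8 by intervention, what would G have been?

-39

The intervention breaks the incoming arrows to F: F <- 2·M + H + 5 no longer applies, and F = 8.
G = -2·M - 3·F - 5  [with M=5, F=8]  = -39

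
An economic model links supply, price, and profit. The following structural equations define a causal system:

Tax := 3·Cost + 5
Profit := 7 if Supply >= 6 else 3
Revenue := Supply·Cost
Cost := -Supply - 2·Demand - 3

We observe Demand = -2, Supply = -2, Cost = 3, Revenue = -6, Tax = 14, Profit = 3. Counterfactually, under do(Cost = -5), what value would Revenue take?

10

The intervention breaks the incoming arrows to Cost: Cost := -Supply - 2·Demand - 3 no longer applies, and Cost = -5.
Revenue = Supply·Cost  [with Supply=-2, Cost=-5]  = 10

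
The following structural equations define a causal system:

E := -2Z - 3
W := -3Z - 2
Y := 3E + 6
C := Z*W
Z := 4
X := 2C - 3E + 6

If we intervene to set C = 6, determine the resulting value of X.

51

do(C=6) replaces the equation C := Z*W with the constant C = 6.
E = -2Z - 3  [with Z=4]  = -11
X = 2C - 3E + 6  [with C=6, E=-11]  = 51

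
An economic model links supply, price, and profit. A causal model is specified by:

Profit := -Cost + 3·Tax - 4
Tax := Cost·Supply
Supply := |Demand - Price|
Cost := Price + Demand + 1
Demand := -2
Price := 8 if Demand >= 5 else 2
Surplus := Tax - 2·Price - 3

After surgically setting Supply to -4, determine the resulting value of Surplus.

The intervention breaks the incoming arrows to Supply: Supply := |Demand - Price| no longer applies, and Supply = -4.
Price = 8 if Demand >= 5 else 2  [with Demand=-2]  = 2
Cost = Price + Demand + 1  [with Price=2, Demand=-2]  = 1
Tax = Cost·Supply  [with Cost=1, Supply=-4]  = -4
Surplus = Tax - 2·Price - 3  [with Tax=-4, Price=2]  = -11

-11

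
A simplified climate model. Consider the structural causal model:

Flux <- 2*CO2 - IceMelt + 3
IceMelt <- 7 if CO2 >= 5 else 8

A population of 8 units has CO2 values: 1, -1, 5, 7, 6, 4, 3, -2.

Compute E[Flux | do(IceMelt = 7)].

1.75

Every unit gets IceMelt=7 under the intervention. Flux values become -2, -6, 6, 10, 8, 4, 2, -8; E[Flux|do(IceMelt=7)] = 1.75.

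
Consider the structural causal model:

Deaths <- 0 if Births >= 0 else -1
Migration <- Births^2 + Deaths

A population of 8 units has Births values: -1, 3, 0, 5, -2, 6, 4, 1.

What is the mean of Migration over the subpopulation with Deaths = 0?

14.5

E[Migration|Deaths=0] averages over only the 6 units with Deaths=0 (Births = 3, 0, 5, 6, 4, 1): Migration = 9, 0, 25, 36, 16, 1, mean 14.5.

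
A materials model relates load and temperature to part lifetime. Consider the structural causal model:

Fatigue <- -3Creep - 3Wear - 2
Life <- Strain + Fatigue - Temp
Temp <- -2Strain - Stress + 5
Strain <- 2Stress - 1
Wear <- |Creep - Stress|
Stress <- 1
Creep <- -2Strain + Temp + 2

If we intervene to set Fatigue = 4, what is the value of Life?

Intervening sets Fatigue = 4 and removes its equation (Fatigue <- -3Creep - 3Wear - 2).
Strain = 2Stress - 1  [with Stress=1]  = 1
Temp = -2Strain - Stress + 5  [with Strain=1, Stress=1]  = 2
Life = Strain + Fatigue - Temp  [with Strain=1, Fatigue=4, Temp=2]  = 3

3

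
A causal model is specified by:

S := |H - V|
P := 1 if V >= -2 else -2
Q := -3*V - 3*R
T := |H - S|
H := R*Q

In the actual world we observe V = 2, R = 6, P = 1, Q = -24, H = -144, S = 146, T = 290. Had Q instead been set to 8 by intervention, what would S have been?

Under do(Q=8), the mechanism Q := -3*V - 3*R is discarded; Q is fixed at 8.
H = R*Q  [with R=6, Q=8]  = 48
S = |H - V|  [with H=48, V=2]  = 46

46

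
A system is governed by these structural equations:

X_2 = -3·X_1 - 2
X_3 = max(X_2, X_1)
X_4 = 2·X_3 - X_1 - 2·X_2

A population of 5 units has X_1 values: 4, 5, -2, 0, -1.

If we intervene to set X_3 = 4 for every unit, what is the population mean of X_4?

18

The intervention sets X_3=4 in all 5 units regardless of X_1. Recomputing X_4 per unit gives 32, 37, 2, 12, 7; average 18.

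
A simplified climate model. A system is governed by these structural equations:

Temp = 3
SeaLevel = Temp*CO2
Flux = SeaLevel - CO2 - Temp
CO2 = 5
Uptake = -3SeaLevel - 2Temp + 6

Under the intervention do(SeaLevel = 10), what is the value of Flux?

The intervention breaks the incoming arrows to SeaLevel: SeaLevel = Temp*CO2 no longer applies, and SeaLevel = 10.
Flux = SeaLevel - CO2 - Temp  [with SeaLevel=10, CO2=5, Temp=3]  = 2

2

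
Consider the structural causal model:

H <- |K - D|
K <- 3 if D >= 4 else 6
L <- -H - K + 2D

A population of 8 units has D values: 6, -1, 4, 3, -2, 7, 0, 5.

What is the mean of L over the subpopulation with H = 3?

1.5

Observing H=3 restricts to units where H's equation naturally yields 3: D ∈ {6, 3}. In that subpopulation L = 6, -3, mean 1.5.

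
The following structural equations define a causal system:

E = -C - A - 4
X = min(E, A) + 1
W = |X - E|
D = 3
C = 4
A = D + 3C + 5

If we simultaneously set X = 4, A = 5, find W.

The joint intervention fixes X = 4, A = 5, removing each variable's own equation.
E = -C - A - 4  [with C=4, A=5]  = -13
W = |X - E|  [with X=4, E=-13]  = 17

17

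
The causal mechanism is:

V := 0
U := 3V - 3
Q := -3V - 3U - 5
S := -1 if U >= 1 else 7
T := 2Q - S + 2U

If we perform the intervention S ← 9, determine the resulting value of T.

Intervening sets S = 9 and removes its equation (S := -1 if U >= 1 else 7).
U = 3V - 3  [with V=0]  = -3
Q = -3V - 3U - 5  [with V=0, U=-3]  = 4
T = 2Q - S + 2U  [with Q=4, S=9, U=-3]  = -7

-7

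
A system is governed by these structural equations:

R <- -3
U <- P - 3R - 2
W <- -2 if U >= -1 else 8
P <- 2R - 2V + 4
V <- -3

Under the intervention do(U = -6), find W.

Intervening sets U = -6 and removes its equation (U <- P - 3R - 2).
W = -2 if U >= -1 else 8  [with U=-6]  = 8

8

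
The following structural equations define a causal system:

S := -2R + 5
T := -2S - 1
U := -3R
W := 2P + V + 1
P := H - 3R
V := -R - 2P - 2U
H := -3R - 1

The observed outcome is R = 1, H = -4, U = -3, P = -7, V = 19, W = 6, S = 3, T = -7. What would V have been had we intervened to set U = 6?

do(U=6) replaces the equation U := -3R with the constant U = 6.
H = -3R - 1  [with R=1]  = -4
P = H - 3R  [with H=-4, R=1]  = -7
V = -R - 2P - 2U  [with R=1, P=-7, U=6]  = 1

1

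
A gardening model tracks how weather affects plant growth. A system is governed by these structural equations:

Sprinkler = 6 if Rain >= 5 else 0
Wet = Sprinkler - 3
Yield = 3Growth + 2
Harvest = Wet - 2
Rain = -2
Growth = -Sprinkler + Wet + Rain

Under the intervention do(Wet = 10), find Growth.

The intervention breaks the incoming arrows to Wet: Wet = Sprinkler - 3 no longer applies, and Wet = 10.
Sprinkler = 6 if Rain >= 5 else 0  [with Rain=-2]  = 0
Growth = -Sprinkler + Wet + Rain  [with Sprinkler=0, Wet=10, Rain=-2]  = 8

8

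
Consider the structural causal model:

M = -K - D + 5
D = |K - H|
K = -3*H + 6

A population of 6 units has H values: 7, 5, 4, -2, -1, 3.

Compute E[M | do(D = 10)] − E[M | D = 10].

3.5

Under do(D=10), D's equation is replaced by D=10 for every unit. Per-unit M: 10, 4, 1, -17, -14, -2. Mean = -3.
Conditioning on D=10 selects the 2 unit(s) with H ∈ {4, -1}. Their M values: 1, -14. Mean = -6.5.
Difference = -3 − (-6.5) = 3.5.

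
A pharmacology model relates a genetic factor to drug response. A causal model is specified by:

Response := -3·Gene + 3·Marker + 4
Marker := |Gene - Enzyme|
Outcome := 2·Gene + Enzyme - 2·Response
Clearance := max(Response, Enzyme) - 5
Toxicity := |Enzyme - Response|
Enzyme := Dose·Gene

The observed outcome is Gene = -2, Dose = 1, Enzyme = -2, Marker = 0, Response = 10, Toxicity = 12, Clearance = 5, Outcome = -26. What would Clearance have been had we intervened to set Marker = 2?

11

The intervention breaks the incoming arrows to Marker: Marker := |Gene - Enzyme| no longer applies, and Marker = 2.
Enzyme = Dose·Gene  [with Dose=1, Gene=-2]  = -2
Response = -3·Gene + 3·Marker + 4  [with Gene=-2, Marker=2]  = 16
Clearance = max(Response, Enzyme) - 5  [with Response=16, Enzyme=-2]  = 11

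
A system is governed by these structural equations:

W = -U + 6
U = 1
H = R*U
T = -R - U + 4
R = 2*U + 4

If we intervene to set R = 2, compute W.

5

Under do(R=2), the mechanism R = 2*U + 4 is discarded; R is fixed at 2.
Since W is not a descendant of the intervened variable, it is unaffected.
W = -U + 6  [with U=1]  = 5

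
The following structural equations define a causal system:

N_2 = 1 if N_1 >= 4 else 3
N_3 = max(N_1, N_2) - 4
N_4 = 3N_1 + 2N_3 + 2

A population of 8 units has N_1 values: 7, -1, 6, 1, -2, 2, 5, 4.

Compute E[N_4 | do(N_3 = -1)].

Under do(N_3=-1), N_3's equation is replaced by N_3=-1 for every unit. Per-unit N_4: 21, -3, 18, 3, -6, 6, 15, 12. Mean = 8.25.

8.25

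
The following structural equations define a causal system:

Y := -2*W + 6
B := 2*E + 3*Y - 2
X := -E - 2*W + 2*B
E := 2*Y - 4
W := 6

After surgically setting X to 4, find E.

-16

do(X=4) replaces the equation X := -E - 2*W + 2*B with the constant X = 4.
E is not downstream of the intervention, so its value is determined by the original equations.
Y = -2*W + 6  [with W=6]  = -6
E = 2*Y - 4  [with Y=-6]  = -16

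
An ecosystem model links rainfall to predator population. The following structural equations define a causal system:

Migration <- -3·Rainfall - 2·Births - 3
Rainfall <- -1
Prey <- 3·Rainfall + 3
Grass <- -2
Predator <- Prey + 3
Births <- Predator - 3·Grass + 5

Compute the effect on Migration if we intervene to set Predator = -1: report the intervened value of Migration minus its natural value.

8

Under do(Predator=-1), the mechanism Predator <- Prey + 3 is discarded; Predator is fixed at -1.
Births = Predator - 3·Grass + 5  [with Predator=-1, Grass=-2]  = 10
Migration = -3·Rainfall - 2·Births - 3  [with Rainfall=-1, Births=10]  = -20
Without intervention: Prey = 3·Rainfall + 3  [with Rainfall=-1]  = 0; Predator = Prey + 3  [with Prey=0]  = 3; Births = Predator - 3·Grass + 5  [with Predator=3, Grass=-2]  = 14; Migration = -3·Rainfall - 2·Births - 3  [with Rainfall=-1, Births=14]  = -28.
Change = -20 − (-28) = 8.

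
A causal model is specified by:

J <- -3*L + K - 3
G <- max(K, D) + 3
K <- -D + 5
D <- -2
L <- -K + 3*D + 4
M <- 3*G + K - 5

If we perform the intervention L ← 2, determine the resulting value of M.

32

The intervention breaks the incoming arrows to L: L <- -K + 3*D + 4 no longer applies, and L = 2.
No directed path runs from L to M, so M keeps its natural value.
K = -D + 5  [with D=-2]  = 7
G = max(K, D) + 3  [with K=7, D=-2]  = 10
M = 3*G + K - 5  [with G=10, K=7]  = 32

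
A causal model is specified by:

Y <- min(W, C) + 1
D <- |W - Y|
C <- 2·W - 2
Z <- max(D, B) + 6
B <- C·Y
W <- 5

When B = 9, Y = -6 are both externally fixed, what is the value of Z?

The joint intervention fixes B = 9, Y = -6, removing each variable's own equation.
D = |W - Y|  [with W=5, Y=-6]  = 11
Z = max(D, B) + 6  [with D=11, B=9]  = 17

17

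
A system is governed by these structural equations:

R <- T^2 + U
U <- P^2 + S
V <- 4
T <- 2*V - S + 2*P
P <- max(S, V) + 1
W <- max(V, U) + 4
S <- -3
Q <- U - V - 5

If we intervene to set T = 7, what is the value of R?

The intervention breaks the incoming arrows to T: T <- 2*V - S + 2*P no longer applies, and T = 7.
P = max(S, V) + 1  [with S=-3, V=4]  = 5
U = P^2 + S  [with P=5, S=-3]  = 22
R = T^2 + U  [with T=7, U=22]  = 71

71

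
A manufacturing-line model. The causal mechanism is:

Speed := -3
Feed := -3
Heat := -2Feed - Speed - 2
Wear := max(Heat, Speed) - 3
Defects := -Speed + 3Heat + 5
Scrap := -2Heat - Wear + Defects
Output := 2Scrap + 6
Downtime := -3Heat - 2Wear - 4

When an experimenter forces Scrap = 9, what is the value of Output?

Intervening sets Scrap = 9 and removes its equation (Scrap := -2Heat - Wear + Defects).
Output = 2Scrap + 6  [with Scrap=9]  = 24

24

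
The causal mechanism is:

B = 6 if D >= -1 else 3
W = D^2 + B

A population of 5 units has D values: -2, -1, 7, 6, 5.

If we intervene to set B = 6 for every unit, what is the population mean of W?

29

Under do(B=6), B's equation is replaced by B=6 for every unit. Per-unit W: 10, 7, 55, 42, 31. Mean = 29.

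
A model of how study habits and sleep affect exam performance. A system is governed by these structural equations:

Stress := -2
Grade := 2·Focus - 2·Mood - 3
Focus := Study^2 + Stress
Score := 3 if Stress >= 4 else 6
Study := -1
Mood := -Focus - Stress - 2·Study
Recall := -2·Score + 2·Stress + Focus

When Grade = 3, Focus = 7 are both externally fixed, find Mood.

-3

Under do(Grade = 3, Focus = 7), each intervened variable's structural equation is replaced by its fixed value.
Mood = -Focus - Stress - 2·Study  [with Focus=7, Stress=-2, Study=-1]  = -3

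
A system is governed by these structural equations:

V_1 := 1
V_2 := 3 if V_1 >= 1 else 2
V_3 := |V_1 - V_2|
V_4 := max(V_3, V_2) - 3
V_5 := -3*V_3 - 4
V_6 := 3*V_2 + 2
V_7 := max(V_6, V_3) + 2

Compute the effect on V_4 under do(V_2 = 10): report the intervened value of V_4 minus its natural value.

Under do(V_2=10), the mechanism V_2 := 3 if V_1 >= 1 else 2 is discarded; V_2 is fixed at 10.
V_3 = |V_1 - V_2|  [with V_1=1, V_2=10]  = 9
V_4 = max(V_3, V_2) - 3  [with V_3=9, V_2=10]  = 7
Without intervention: V_2 = 3 if V_1 >= 1 else 2  [with V_1=1]  = 3; V_3 = |V_1 - V_2|  [with V_1=1, V_2=3]  = 2; V_4 = max(V_3, V_2) - 3  [with V_3=2, V_2=3]  = 0.
Change = 7 − 0 = 7.

7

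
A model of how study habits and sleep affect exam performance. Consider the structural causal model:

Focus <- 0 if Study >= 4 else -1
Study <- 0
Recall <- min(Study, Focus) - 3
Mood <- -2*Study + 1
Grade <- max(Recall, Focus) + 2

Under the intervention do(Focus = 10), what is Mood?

The intervention breaks the incoming arrows to Focus: Focus <- 0 if Study >= 4 else -1 no longer applies, and Focus = 10.
Since Mood is not a descendant of the intervened variable, it is unaffected.
Mood = -2*Study + 1  [with Study=0]  = 1

1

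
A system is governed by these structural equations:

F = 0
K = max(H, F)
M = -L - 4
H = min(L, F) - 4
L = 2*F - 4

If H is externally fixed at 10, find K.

do(H=10) replaces the equation H = min(L, F) - 4 with the constant H = 10.
K = max(H, F)  [with H=10, F=0]  = 10

10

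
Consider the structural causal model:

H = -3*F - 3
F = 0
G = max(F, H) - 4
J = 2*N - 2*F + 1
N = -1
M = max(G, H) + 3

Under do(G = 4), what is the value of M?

7

Under do(G=4), the mechanism G = max(F, H) - 4 is discarded; G is fixed at 4.
H = -3*F - 3  [with F=0]  = -3
M = max(G, H) + 3  [with G=4, H=-3]  = 7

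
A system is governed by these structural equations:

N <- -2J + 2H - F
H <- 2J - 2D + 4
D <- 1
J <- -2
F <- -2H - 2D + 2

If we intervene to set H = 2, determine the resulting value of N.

do(H=2) replaces the equation H <- 2J - 2D + 4 with the constant H = 2.
F = -2H - 2D + 2  [with H=2, D=1]  = -4
N = -2J + 2H - F  [with J=-2, H=2, F=-4]  = 12

12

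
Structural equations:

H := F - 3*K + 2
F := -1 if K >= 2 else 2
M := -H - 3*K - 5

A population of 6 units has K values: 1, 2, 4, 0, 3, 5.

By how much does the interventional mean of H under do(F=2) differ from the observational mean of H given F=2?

-6

Every unit gets F=2 under the intervention. H values become 1, -2, -8, 4, -5, -11; E[H|do(F=2)] = -3.5.
Conditioning on F=2 selects the 2 unit(s) with K ∈ {1, 0}. Their H values: 1, 4. Mean = 2.5.
Difference = -3.5 − 2.5 = -6.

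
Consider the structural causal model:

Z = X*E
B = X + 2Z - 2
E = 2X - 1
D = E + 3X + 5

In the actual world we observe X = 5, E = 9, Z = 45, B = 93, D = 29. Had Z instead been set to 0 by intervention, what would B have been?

3

The intervention breaks the incoming arrows to Z: Z = X*E no longer applies, and Z = 0.
B = X + 2Z - 2  [with X=5, Z=0]  = 3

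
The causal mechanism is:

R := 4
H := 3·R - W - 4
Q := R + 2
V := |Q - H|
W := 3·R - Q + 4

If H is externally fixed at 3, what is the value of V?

3

Intervening sets H = 3 and removes its equation (H := 3·R - W - 4).
Q = R + 2  [with R=4]  = 6
V = |Q - H|  [with Q=6, H=3]  = 3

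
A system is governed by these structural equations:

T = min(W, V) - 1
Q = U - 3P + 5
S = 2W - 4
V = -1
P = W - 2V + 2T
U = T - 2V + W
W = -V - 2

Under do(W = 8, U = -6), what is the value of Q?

-19

The joint intervention fixes W = 8, U = -6, removing each variable's own equation.
T = min(W, V) - 1  [with W=8, V=-1]  = -2
P = W - 2V + 2T  [with W=8, V=-1, T=-2]  = 6
Q = U - 3P + 5  [with U=-6, P=6]  = -19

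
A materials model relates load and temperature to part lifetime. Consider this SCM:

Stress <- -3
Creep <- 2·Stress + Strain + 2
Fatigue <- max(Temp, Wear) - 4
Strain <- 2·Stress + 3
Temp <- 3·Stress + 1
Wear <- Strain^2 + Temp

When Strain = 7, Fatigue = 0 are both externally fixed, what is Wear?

Setting Strain = 7, Fatigue = 0 by intervention discards those variables' equations.
Temp = 3·Stress + 1  [with Stress=-3]  = -8
Wear = Strain^2 + Temp  [with Strain=7, Temp=-8]  = 41

41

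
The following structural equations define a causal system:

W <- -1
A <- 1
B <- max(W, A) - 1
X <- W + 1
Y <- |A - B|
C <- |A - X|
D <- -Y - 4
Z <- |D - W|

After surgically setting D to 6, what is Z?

do(D=6) replaces the equation D <- -Y - 4 with the constant D = 6.
Z = |D - W|  [with D=6, W=-1]  = 7

7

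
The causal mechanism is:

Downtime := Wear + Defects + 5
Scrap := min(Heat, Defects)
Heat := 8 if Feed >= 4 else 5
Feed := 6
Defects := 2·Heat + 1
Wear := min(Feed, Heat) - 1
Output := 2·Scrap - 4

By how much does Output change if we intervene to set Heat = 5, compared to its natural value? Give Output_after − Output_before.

Under do(Heat=5), the mechanism Heat := 8 if Feed >= 4 else 5 is discarded; Heat is fixed at 5.
Defects = 2·Heat + 1  [with Heat=5]  = 11
Scrap = min(Heat, Defects)  [with Heat=5, Defects=11]  = 5
Output = 2·Scrap - 4  [with Scrap=5]  = 6
Without intervention: Heat = 8 if Feed >= 4 else 5  [with Feed=6]  = 8; Defects = 2·Heat + 1  [with Heat=8]  = 17; Scrap = min(Heat, Defects)  [with Heat=8, Defects=17]  = 8; Output = 2·Scrap - 4  [with Scrap=8]  = 12.
Change = 6 − 12 = -6.

-6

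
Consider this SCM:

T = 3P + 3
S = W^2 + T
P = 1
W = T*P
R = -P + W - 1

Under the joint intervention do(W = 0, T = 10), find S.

The joint intervention fixes W = 0, T = 10, removing each variable's own equation.
S = W^2 + T  [with W=0, T=10]  = 10

10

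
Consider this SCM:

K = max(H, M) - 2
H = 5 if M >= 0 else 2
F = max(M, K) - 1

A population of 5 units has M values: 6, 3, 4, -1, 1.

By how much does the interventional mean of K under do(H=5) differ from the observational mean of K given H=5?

do(H=5) breaks H's dependence on M. With H=5 fixed, K across the units is 4, 3, 3, 3, 3, mean 3.2.
E[K|H=5] averages over only the 4 units with H=5 (M = 6, 3, 4, 1): K = 4, 3, 3, 3, mean 3.25.
Difference = 3.2 − 3.25 = -0.05.

-0.05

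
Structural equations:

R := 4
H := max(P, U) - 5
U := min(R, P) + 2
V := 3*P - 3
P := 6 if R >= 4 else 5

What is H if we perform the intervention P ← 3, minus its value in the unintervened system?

-1

Under do(P=3), the mechanism P := 6 if R >= 4 else 5 is discarded; P is fixed at 3.
U = min(R, P) + 2  [with R=4, P=3]  = 5
H = max(P, U) - 5  [with P=3, U=5]  = 0
Without intervention: P = 6 if R >= 4 else 5  [with R=4]  = 6; U = min(R, P) + 2  [with R=4, P=6]  = 6; H = max(P, U) - 5  [with P=6, U=6]  = 1.
Change = 0 − 1 = -1.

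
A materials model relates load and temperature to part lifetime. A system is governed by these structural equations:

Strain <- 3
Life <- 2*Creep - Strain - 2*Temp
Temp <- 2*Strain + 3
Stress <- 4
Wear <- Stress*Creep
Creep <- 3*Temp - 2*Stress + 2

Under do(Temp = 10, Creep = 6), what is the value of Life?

-11

Setting Temp = 10, Creep = 6 by intervention discards those variables' equations.
Life = 2*Creep - Strain - 2*Temp  [with Creep=6, Strain=3, Temp=10]  = -11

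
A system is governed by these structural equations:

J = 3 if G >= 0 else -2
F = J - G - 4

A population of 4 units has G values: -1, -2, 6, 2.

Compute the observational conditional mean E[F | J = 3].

Observing J=3 restricts to units where J's equation naturally yields 3: G ∈ {6, 2}. In that subpopulation F = -7, -3, mean -5.

-5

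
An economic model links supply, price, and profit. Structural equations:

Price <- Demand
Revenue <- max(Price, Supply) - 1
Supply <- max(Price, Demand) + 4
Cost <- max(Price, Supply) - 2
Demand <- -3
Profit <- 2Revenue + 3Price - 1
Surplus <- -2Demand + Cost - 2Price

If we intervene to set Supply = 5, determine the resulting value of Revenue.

do(Supply=5) replaces the equation Supply <- max(Price, Demand) + 4 with the constant Supply = 5.
Price = Demand  [with Demand=-3]  = -3
Revenue = max(Price, Supply) - 1  [with Price=-3, Supply=5]  = 4

4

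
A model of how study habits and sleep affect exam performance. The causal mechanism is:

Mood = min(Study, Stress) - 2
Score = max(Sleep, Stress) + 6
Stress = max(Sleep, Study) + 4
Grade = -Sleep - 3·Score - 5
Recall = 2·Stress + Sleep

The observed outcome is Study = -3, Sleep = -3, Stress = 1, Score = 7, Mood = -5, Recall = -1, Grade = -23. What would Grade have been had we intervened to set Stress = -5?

-11

The intervention breaks the incoming arrows to Stress: Stress = max(Sleep, Study) + 4 no longer applies, and Stress = -5.
Score = max(Sleep, Stress) + 6  [with Sleep=-3, Stress=-5]  = 3
Grade = -Sleep - 3·Score - 5  [with Sleep=-3, Score=3]  = -11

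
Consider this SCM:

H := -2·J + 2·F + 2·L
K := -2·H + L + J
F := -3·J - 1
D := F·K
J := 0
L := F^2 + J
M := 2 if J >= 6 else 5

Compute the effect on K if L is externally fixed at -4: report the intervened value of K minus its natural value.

do(L=-4) replaces the equation L := F^2 + J with the constant L = -4.
F = -3·J - 1  [with J=0]  = -1
H = -2·J + 2·F + 2·L  [with J=0, F=-1, L=-4]  = -10
K = -2·H + L + J  [with H=-10, L=-4, J=0]  = 16
Without intervention: F = -3·J - 1  [with J=0]  = -1; L = F^2 + J  [with F=-1, J=0]  = 1; H = -2·J + 2·F + 2·L  [with J=0, F=-1, L=1]  = 0; K = -2·H + L + J  [with H=0, L=1, J=0]  = 1.
Change = 16 − 1 = 15.

15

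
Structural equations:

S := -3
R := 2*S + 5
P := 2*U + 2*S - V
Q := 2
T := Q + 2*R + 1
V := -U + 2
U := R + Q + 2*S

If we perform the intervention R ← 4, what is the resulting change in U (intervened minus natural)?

do(R=4) replaces the equation R := 2*S + 5 with the constant R = 4.
U = R + Q + 2*S  [with R=4, Q=2, S=-3]  = 0
Without intervention: R = 2*S + 5  [with S=-3]  = -1; U = R + Q + 2*S  [with R=-1, Q=2, S=-3]  = -5.
Change = 0 − (-5) = 5.

5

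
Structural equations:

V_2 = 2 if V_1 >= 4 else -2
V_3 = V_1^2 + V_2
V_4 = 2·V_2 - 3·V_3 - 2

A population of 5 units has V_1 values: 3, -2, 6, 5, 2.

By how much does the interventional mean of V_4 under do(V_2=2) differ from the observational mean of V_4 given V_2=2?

44.7

Every unit gets V_2=2 under the intervention. V_4 values become -31, -16, -112, -79, -16; E[V_4|do(V_2=2)] = -50.8.
E[V_4|V_2=2] averages over only the 2 units with V_2=2 (V_1 = 6, 5): V_4 = -112, -79, mean -95.5.
Difference = -50.8 − (-95.5) = 44.7.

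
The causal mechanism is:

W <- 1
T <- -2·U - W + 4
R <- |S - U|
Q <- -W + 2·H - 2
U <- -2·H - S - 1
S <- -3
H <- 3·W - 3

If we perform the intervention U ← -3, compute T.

9

The intervention breaks the incoming arrows to U: U <- -2·H - S - 1 no longer applies, and U = -3.
T = -2·U - W + 4  [with U=-3, W=1]  = 9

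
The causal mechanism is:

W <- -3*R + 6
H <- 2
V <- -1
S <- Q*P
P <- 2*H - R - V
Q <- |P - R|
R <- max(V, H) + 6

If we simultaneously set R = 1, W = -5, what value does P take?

The joint intervention fixes R = 1, W = -5, removing each variable's own equation.
P = 2*H - R - V  [with H=2, R=1, V=-1]  = 4

4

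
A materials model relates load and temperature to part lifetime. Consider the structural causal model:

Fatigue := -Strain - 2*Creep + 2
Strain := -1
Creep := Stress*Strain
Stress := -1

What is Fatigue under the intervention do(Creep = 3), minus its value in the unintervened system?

-4

The intervention breaks the incoming arrows to Creep: Creep := Stress*Strain no longer applies, and Creep = 3.
Fatigue = -Strain - 2*Creep + 2  [with Strain=-1, Creep=3]  = -3
Without intervention: Creep = Stress*Strain  [with Stress=-1, Strain=-1]  = 1; Fatigue = -Strain - 2*Creep + 2  [with Strain=-1, Creep=1]  = 1.
Change = -3 − 1 = -4.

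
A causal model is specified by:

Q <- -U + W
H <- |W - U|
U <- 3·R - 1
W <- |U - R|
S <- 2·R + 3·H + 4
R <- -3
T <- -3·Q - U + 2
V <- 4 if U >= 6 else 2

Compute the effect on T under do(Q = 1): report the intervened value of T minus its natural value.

Intervening sets Q = 1 and removes its equation (Q <- -U + W).
U = 3·R - 1  [with R=-3]  = -10
T = -3·Q - U + 2  [with Q=1, U=-10]  = 9
Without intervention: U = 3·R - 1  [with R=-3]  = -10; W = |U - R|  [with U=-10, R=-3]  = 7; Q = -U + W  [with U=-10, W=7]  = 17; T = -3·Q - U + 2  [with Q=17, U=-10]  = -39.
Change = 9 − (-39) = 48.

48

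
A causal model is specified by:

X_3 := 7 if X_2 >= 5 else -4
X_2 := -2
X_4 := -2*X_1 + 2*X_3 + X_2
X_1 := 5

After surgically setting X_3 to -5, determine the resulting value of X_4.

-22

The intervention breaks the incoming arrows to X_3: X_3 := 7 if X_2 >= 5 else -4 no longer applies, and X_3 = -5.
X_4 = -2*X_1 + 2*X_3 + X_2  [with X_1=5, X_3=-5, X_2=-2]  = -22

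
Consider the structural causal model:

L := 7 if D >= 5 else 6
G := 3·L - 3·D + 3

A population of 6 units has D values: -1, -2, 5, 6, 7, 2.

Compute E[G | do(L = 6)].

12.5

Every unit gets L=6 under the intervention. G values become 24, 27, 6, 3, 0, 15; E[G|do(L=6)] = 12.5.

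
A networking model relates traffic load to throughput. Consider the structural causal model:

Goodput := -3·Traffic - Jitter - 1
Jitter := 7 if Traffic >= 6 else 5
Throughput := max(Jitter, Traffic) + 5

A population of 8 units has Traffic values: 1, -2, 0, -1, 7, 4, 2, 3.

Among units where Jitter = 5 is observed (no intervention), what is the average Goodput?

-9

Observing Jitter=5 restricts to units where Jitter's equation naturally yields 5: Traffic ∈ {1, -2, 0, -1, 4, 2, 3}. In that subpopulation Goodput = -9, 0, -6, -3, -18, -12, -15, mean -9.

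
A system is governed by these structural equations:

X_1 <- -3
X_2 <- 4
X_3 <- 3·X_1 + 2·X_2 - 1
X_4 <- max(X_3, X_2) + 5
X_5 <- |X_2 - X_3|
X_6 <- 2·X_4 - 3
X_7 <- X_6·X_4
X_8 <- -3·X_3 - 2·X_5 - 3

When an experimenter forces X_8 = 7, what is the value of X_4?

9

The intervention breaks the incoming arrows to X_8: X_8 <- -3·X_3 - 2·X_5 - 3 no longer applies, and X_8 = 7.
Since X_4 is not a descendant of the intervened variable, it is unaffected.
X_3 = 3·X_1 + 2·X_2 - 1  [with X_1=-3, X_2=4]  = -2
X_4 = max(X_3, X_2) + 5  [with X_3=-2, X_2=4]  = 9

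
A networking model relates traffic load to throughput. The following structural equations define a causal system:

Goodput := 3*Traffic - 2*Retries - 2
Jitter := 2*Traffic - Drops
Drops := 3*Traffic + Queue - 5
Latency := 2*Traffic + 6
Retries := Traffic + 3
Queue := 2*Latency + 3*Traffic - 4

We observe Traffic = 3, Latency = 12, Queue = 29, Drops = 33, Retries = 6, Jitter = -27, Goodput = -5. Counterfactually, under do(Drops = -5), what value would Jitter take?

Under do(Drops=-5), the mechanism Drops := 3*Traffic + Queue - 5 is discarded; Drops is fixed at -5.
Jitter = 2*Traffic - Drops  [with Traffic=3, Drops=-5]  = 11

11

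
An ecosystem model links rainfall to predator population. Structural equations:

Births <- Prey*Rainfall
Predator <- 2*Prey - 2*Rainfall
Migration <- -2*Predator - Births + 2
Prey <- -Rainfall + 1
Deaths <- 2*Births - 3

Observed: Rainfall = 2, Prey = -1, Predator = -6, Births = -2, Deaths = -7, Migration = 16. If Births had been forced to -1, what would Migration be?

15

Under do(Births=-1), the mechanism Births <- Prey*Rainfall is discarded; Births is fixed at -1.
Prey = -Rainfall + 1  [with Rainfall=2]  = -1
Predator = 2*Prey - 2*Rainfall  [with Prey=-1, Rainfall=2]  = -6
Migration = -2*Predator - Births + 2  [with Predator=-6, Births=-1]  = 15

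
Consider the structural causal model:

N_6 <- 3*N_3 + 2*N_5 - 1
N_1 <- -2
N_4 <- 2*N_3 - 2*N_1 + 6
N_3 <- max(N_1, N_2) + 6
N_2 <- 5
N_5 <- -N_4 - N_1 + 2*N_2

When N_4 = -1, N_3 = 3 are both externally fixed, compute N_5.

The joint intervention fixes N_4 = -1, N_3 = 3, removing each variable's own equation.
N_5 = -N_4 - N_1 + 2*N_2  [with N_4=-1, N_1=-2, N_2=5]  = 13

13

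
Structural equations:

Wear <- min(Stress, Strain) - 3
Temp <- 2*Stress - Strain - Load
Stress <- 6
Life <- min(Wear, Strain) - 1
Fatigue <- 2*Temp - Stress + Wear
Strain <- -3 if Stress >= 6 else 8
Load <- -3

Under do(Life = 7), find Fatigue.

Intervening sets Life = 7 and removes its equation (Life <- min(Wear, Strain) - 1).
Since Fatigue is not a descendant of the intervened variable, it is unaffected.
Strain = -3 if Stress >= 6 else 8  [with Stress=6]  = -3
Temp = 2*Stress - Strain - Load  [with Stress=6, Strain=-3, Load=-3]  = 18
Wear = min(Stress, Strain) - 3  [with Stress=6, Strain=-3]  = -6
Fatigue = 2*Temp - Stress + Wear  [with Temp=18, Stress=6, Wear=-6]  = 24

24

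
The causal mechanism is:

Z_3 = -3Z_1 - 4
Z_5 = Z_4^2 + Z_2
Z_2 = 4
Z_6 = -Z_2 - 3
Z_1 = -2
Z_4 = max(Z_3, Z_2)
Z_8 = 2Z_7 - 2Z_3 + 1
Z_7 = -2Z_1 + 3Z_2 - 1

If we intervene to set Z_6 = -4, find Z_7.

Intervening sets Z_6 = -4 and removes its equation (Z_6 = -Z_2 - 3).
No directed path runs from Z_6 to Z_7, so Z_7 keeps its natural value.
Z_7 = -2Z_1 + 3Z_2 - 1  [with Z_1=-2, Z_2=4]  = 15

15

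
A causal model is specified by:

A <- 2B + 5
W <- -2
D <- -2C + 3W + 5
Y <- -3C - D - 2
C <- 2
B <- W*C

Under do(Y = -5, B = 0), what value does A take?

The joint intervention fixes Y = -5, B = 0, removing each variable's own equation.
A = 2B + 5  [with B=0]  = 5

5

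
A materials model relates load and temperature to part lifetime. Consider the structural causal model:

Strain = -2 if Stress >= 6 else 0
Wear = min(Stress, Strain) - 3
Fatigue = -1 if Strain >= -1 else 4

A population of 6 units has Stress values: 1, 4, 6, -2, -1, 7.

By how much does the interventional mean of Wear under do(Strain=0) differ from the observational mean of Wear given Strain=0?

Under do(Strain=0), Strain's equation is replaced by Strain=0 for every unit. Per-unit Wear: -3, -3, -3, -5, -4, -3. Mean = -3.5.
Observing Strain=0 restricts to units where Strain's equation naturally yields 0: Stress ∈ {1, 4, -2, -1}. In that subpopulation Wear = -3, -3, -5, -4, mean -3.75.
Difference = -3.5 − (-3.75) = 0.25.

0.25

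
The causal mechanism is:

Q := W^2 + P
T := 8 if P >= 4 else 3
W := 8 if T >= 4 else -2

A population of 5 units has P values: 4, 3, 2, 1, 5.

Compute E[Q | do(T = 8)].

67

The intervention sets T=8 in all 5 units regardless of P. Recomputing Q per unit gives 68, 67, 66, 65, 69; average 67.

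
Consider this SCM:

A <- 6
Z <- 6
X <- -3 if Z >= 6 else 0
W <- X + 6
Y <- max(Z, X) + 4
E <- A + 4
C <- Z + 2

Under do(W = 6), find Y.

10

Intervening sets W = 6 and removes its equation (W <- X + 6).
No directed path runs from W to Y, so Y keeps its natural value.
X = -3 if Z >= 6 else 0  [with Z=6]  = -3
Y = max(Z, X) + 4  [with Z=6, X=-3]  = 10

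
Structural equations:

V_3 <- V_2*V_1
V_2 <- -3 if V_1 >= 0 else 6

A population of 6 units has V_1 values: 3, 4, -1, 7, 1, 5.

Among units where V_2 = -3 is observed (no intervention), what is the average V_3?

Observing V_2=-3 restricts to units where V_2's equation naturally yields -3: V_1 ∈ {3, 4, 7, 1, 5}. In that subpopulation V_3 = -9, -12, -21, -3, -15, mean -12.

-12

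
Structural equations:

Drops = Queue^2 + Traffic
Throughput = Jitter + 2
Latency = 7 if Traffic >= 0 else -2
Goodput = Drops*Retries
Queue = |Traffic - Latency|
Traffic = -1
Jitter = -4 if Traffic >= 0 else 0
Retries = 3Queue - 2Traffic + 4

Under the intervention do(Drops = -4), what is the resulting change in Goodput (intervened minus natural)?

do(Drops=-4) replaces the equation Drops = Queue^2 + Traffic with the constant Drops = -4.
Latency = 7 if Traffic >= 0 else -2  [with Traffic=-1]  = -2
Queue = |Traffic - Latency|  [with Traffic=-1, Latency=-2]  = 1
Retries = 3Queue - 2Traffic + 4  [with Queue=1, Traffic=-1]  = 9
Goodput = Drops*Retries  [with Drops=-4, Retries=9]  = -36
Without intervention: Latency = 7 if Traffic >= 0 else -2  [with Traffic=-1]  = -2; Queue = |Traffic - Latency|  [with Traffic=-1, Latency=-2]  = 1; Drops = Queue^2 + Traffic  [with Queue=1, Traffic=-1]  = 0; Retries = 3Queue - 2Traffic + 4  [with Queue=1, Traffic=-1]  = 9; Goodput = Drops*Retries  [with Drops=0, Retries=9]  = 0.
Change = -36 − 0 = -36.

-36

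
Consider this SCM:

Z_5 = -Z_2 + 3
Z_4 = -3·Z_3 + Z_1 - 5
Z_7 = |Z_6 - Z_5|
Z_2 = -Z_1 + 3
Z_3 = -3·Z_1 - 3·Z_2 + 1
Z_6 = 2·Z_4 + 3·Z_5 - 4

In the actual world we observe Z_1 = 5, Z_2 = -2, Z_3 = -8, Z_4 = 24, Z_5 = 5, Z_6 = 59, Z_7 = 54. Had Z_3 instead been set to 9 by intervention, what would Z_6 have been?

The intervention breaks the incoming arrows to Z_3: Z_3 = -3·Z_1 - 3·Z_2 + 1 no longer applies, and Z_3 = 9.
Z_2 = -Z_1 + 3  [with Z_1=5]  = -2
Z_4 = -3·Z_3 + Z_1 - 5  [with Z_3=9, Z_1=5]  = -27
Z_5 = -Z_2 + 3  [with Z_2=-2]  = 5
Z_6 = 2·Z_4 + 3·Z_5 - 4  [with Z_4=-27, Z_5=5]  = -43

-43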